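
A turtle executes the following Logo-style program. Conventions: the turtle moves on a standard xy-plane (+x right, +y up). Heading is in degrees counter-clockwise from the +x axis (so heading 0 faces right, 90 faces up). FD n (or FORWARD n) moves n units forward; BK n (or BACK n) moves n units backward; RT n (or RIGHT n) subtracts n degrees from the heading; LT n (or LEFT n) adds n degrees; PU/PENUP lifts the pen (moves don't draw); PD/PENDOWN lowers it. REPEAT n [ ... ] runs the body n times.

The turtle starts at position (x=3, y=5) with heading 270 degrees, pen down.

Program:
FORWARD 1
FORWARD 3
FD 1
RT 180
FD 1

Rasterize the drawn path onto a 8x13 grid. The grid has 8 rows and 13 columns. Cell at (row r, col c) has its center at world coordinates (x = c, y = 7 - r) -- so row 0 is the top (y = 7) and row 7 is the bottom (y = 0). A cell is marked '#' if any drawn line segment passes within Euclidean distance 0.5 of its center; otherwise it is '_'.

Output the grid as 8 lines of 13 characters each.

Segment 0: (3,5) -> (3,4)
Segment 1: (3,4) -> (3,1)
Segment 2: (3,1) -> (3,0)
Segment 3: (3,0) -> (3,1)

Answer: _____________
_____________
___#_________
___#_________
___#_________
___#_________
___#_________
___#_________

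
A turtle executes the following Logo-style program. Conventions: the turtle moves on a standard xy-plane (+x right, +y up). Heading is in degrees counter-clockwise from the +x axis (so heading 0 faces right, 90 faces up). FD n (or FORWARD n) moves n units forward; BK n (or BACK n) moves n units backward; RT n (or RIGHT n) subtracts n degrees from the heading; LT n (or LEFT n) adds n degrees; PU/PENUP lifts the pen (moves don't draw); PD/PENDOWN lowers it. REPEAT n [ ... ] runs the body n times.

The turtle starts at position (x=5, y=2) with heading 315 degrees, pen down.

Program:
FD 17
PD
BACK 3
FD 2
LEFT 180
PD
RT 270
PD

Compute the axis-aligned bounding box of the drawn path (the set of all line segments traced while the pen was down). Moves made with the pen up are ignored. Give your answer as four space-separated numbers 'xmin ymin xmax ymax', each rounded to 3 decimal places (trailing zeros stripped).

Executing turtle program step by step:
Start: pos=(5,2), heading=315, pen down
FD 17: (5,2) -> (17.021,-10.021) [heading=315, draw]
PD: pen down
BK 3: (17.021,-10.021) -> (14.899,-7.899) [heading=315, draw]
FD 2: (14.899,-7.899) -> (16.314,-9.314) [heading=315, draw]
LT 180: heading 315 -> 135
PD: pen down
RT 270: heading 135 -> 225
PD: pen down
Final: pos=(16.314,-9.314), heading=225, 3 segment(s) drawn

Segment endpoints: x in {5, 14.899, 16.314, 17.021}, y in {-10.021, -9.314, -7.899, 2}
xmin=5, ymin=-10.021, xmax=17.021, ymax=2

Answer: 5 -10.021 17.021 2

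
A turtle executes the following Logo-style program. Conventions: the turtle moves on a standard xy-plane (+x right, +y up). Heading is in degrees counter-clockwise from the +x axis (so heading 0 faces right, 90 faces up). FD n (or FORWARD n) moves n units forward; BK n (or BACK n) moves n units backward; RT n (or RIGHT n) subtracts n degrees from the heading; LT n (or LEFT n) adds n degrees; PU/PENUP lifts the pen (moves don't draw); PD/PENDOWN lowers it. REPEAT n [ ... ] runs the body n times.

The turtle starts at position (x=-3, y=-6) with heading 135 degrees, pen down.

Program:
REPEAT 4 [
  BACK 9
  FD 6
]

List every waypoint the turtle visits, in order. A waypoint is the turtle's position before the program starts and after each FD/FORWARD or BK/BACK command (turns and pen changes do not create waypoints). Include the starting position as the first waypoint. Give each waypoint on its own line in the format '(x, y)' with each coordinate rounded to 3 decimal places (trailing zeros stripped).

Answer: (-3, -6)
(3.364, -12.364)
(-0.879, -8.121)
(5.485, -14.485)
(1.243, -10.243)
(7.607, -16.607)
(3.364, -12.364)
(9.728, -18.728)
(5.485, -14.485)

Derivation:
Executing turtle program step by step:
Start: pos=(-3,-6), heading=135, pen down
REPEAT 4 [
  -- iteration 1/4 --
  BK 9: (-3,-6) -> (3.364,-12.364) [heading=135, draw]
  FD 6: (3.364,-12.364) -> (-0.879,-8.121) [heading=135, draw]
  -- iteration 2/4 --
  BK 9: (-0.879,-8.121) -> (5.485,-14.485) [heading=135, draw]
  FD 6: (5.485,-14.485) -> (1.243,-10.243) [heading=135, draw]
  -- iteration 3/4 --
  BK 9: (1.243,-10.243) -> (7.607,-16.607) [heading=135, draw]
  FD 6: (7.607,-16.607) -> (3.364,-12.364) [heading=135, draw]
  -- iteration 4/4 --
  BK 9: (3.364,-12.364) -> (9.728,-18.728) [heading=135, draw]
  FD 6: (9.728,-18.728) -> (5.485,-14.485) [heading=135, draw]
]
Final: pos=(5.485,-14.485), heading=135, 8 segment(s) drawn
Waypoints (9 total):
(-3, -6)
(3.364, -12.364)
(-0.879, -8.121)
(5.485, -14.485)
(1.243, -10.243)
(7.607, -16.607)
(3.364, -12.364)
(9.728, -18.728)
(5.485, -14.485)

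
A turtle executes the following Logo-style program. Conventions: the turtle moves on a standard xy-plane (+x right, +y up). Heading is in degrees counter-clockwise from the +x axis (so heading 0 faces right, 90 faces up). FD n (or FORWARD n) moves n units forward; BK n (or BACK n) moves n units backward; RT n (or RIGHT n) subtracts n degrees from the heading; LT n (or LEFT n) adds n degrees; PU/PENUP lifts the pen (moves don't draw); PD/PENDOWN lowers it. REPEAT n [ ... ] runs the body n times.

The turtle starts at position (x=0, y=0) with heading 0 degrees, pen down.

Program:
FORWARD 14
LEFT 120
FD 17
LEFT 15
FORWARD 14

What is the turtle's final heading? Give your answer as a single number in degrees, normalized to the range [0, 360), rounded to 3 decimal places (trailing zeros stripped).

Executing turtle program step by step:
Start: pos=(0,0), heading=0, pen down
FD 14: (0,0) -> (14,0) [heading=0, draw]
LT 120: heading 0 -> 120
FD 17: (14,0) -> (5.5,14.722) [heading=120, draw]
LT 15: heading 120 -> 135
FD 14: (5.5,14.722) -> (-4.399,24.622) [heading=135, draw]
Final: pos=(-4.399,24.622), heading=135, 3 segment(s) drawn

Answer: 135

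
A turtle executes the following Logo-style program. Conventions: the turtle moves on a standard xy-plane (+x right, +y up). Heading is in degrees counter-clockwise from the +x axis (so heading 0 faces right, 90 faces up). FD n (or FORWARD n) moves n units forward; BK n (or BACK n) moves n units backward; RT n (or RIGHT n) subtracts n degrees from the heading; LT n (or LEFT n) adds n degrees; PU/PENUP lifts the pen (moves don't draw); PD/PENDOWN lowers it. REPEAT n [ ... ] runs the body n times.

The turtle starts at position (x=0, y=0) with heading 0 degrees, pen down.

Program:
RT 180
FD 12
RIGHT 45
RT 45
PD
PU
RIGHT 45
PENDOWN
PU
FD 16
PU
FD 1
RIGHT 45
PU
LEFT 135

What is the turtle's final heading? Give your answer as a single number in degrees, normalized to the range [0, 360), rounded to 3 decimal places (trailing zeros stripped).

Answer: 135

Derivation:
Executing turtle program step by step:
Start: pos=(0,0), heading=0, pen down
RT 180: heading 0 -> 180
FD 12: (0,0) -> (-12,0) [heading=180, draw]
RT 45: heading 180 -> 135
RT 45: heading 135 -> 90
PD: pen down
PU: pen up
RT 45: heading 90 -> 45
PD: pen down
PU: pen up
FD 16: (-12,0) -> (-0.686,11.314) [heading=45, move]
PU: pen up
FD 1: (-0.686,11.314) -> (0.021,12.021) [heading=45, move]
RT 45: heading 45 -> 0
PU: pen up
LT 135: heading 0 -> 135
Final: pos=(0.021,12.021), heading=135, 1 segment(s) drawn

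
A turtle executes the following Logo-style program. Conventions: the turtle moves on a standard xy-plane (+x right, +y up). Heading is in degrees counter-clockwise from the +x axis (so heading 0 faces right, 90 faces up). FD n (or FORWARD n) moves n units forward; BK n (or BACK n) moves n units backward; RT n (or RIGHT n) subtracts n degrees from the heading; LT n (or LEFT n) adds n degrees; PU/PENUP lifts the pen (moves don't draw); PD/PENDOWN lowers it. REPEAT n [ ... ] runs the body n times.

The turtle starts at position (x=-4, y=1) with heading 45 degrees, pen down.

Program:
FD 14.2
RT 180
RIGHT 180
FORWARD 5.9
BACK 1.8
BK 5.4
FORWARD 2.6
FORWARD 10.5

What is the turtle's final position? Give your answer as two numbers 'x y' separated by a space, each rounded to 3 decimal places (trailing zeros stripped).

Answer: 14.385 19.385

Derivation:
Executing turtle program step by step:
Start: pos=(-4,1), heading=45, pen down
FD 14.2: (-4,1) -> (6.041,11.041) [heading=45, draw]
RT 180: heading 45 -> 225
RT 180: heading 225 -> 45
FD 5.9: (6.041,11.041) -> (10.213,15.213) [heading=45, draw]
BK 1.8: (10.213,15.213) -> (8.94,13.94) [heading=45, draw]
BK 5.4: (8.94,13.94) -> (5.122,10.122) [heading=45, draw]
FD 2.6: (5.122,10.122) -> (6.96,11.96) [heading=45, draw]
FD 10.5: (6.96,11.96) -> (14.385,19.385) [heading=45, draw]
Final: pos=(14.385,19.385), heading=45, 6 segment(s) drawn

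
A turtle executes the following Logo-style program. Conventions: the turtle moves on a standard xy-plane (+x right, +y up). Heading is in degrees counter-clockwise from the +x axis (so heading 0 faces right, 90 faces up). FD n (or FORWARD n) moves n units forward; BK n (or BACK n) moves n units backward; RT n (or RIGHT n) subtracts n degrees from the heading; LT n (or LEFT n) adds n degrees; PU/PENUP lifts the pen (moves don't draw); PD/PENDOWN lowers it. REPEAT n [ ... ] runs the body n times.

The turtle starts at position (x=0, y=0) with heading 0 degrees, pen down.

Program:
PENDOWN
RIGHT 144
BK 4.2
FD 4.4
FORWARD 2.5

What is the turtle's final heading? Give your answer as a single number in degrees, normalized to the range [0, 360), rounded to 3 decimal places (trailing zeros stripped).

Executing turtle program step by step:
Start: pos=(0,0), heading=0, pen down
PD: pen down
RT 144: heading 0 -> 216
BK 4.2: (0,0) -> (3.398,2.469) [heading=216, draw]
FD 4.4: (3.398,2.469) -> (-0.162,-0.118) [heading=216, draw]
FD 2.5: (-0.162,-0.118) -> (-2.184,-1.587) [heading=216, draw]
Final: pos=(-2.184,-1.587), heading=216, 3 segment(s) drawn

Answer: 216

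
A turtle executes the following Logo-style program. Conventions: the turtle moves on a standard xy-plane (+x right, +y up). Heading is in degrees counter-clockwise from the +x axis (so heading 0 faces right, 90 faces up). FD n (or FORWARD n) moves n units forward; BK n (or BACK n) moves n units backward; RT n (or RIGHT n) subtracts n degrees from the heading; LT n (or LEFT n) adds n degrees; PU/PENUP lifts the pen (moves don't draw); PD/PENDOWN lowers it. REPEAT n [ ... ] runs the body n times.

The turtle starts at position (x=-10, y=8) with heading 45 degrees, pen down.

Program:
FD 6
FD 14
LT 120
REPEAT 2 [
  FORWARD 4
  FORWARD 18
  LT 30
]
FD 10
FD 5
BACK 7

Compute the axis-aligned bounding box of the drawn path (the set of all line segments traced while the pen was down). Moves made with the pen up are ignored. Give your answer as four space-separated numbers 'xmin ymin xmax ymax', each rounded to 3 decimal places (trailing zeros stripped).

Answer: -48.965 8 4.142 27.836

Derivation:
Executing turtle program step by step:
Start: pos=(-10,8), heading=45, pen down
FD 6: (-10,8) -> (-5.757,12.243) [heading=45, draw]
FD 14: (-5.757,12.243) -> (4.142,22.142) [heading=45, draw]
LT 120: heading 45 -> 165
REPEAT 2 [
  -- iteration 1/2 --
  FD 4: (4.142,22.142) -> (0.278,23.177) [heading=165, draw]
  FD 18: (0.278,23.177) -> (-17.108,27.836) [heading=165, draw]
  LT 30: heading 165 -> 195
  -- iteration 2/2 --
  FD 4: (-17.108,27.836) -> (-20.972,26.801) [heading=195, draw]
  FD 18: (-20.972,26.801) -> (-38.359,22.142) [heading=195, draw]
  LT 30: heading 195 -> 225
]
FD 10: (-38.359,22.142) -> (-45.43,15.071) [heading=225, draw]
FD 5: (-45.43,15.071) -> (-48.965,11.536) [heading=225, draw]
BK 7: (-48.965,11.536) -> (-44.015,16.485) [heading=225, draw]
Final: pos=(-44.015,16.485), heading=225, 9 segment(s) drawn

Segment endpoints: x in {-48.965, -45.43, -44.015, -38.359, -20.972, -17.108, -10, -5.757, 0.278, 4.142}, y in {8, 11.536, 12.243, 15.071, 16.485, 22.142, 22.142, 23.177, 26.801, 27.836}
xmin=-48.965, ymin=8, xmax=4.142, ymax=27.836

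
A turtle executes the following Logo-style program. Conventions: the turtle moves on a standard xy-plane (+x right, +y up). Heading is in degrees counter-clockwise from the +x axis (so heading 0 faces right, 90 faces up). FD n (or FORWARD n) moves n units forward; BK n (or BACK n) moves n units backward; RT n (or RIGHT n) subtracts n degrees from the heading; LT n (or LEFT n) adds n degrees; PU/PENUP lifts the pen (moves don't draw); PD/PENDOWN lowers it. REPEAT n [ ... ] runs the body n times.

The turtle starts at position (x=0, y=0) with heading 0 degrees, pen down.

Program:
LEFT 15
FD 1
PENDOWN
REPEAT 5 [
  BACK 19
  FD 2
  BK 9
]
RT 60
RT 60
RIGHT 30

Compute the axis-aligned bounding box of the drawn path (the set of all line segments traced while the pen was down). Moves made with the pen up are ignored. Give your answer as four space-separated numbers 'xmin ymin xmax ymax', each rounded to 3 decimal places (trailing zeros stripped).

Answer: -124.604 -33.388 0.966 0.259

Derivation:
Executing turtle program step by step:
Start: pos=(0,0), heading=0, pen down
LT 15: heading 0 -> 15
FD 1: (0,0) -> (0.966,0.259) [heading=15, draw]
PD: pen down
REPEAT 5 [
  -- iteration 1/5 --
  BK 19: (0.966,0.259) -> (-17.387,-4.659) [heading=15, draw]
  FD 2: (-17.387,-4.659) -> (-15.455,-4.141) [heading=15, draw]
  BK 9: (-15.455,-4.141) -> (-24.148,-6.47) [heading=15, draw]
  -- iteration 2/5 --
  BK 19: (-24.148,-6.47) -> (-42.501,-11.388) [heading=15, draw]
  FD 2: (-42.501,-11.388) -> (-40.569,-10.87) [heading=15, draw]
  BK 9: (-40.569,-10.87) -> (-49.262,-13.2) [heading=15, draw]
  -- iteration 3/5 --
  BK 19: (-49.262,-13.2) -> (-67.615,-18.117) [heading=15, draw]
  FD 2: (-67.615,-18.117) -> (-65.683,-17.6) [heading=15, draw]
  BK 9: (-65.683,-17.6) -> (-74.376,-19.929) [heading=15, draw]
  -- iteration 4/5 --
  BK 19: (-74.376,-19.929) -> (-92.729,-24.847) [heading=15, draw]
  FD 2: (-92.729,-24.847) -> (-90.797,-24.329) [heading=15, draw]
  BK 9: (-90.797,-24.329) -> (-99.49,-26.658) [heading=15, draw]
  -- iteration 5/5 --
  BK 19: (-99.49,-26.658) -> (-117.843,-31.576) [heading=15, draw]
  FD 2: (-117.843,-31.576) -> (-115.911,-31.058) [heading=15, draw]
  BK 9: (-115.911,-31.058) -> (-124.604,-33.388) [heading=15, draw]
]
RT 60: heading 15 -> 315
RT 60: heading 315 -> 255
RT 30: heading 255 -> 225
Final: pos=(-124.604,-33.388), heading=225, 16 segment(s) drawn

Segment endpoints: x in {-124.604, -117.843, -115.911, -99.49, -92.729, -90.797, -74.376, -67.615, -65.683, -49.262, -42.501, -40.569, -24.148, -17.387, -15.455, 0, 0.966}, y in {-33.388, -31.576, -31.058, -26.658, -24.847, -24.329, -19.929, -18.117, -17.6, -13.2, -11.388, -10.87, -6.47, -4.659, -4.141, 0, 0.259}
xmin=-124.604, ymin=-33.388, xmax=0.966, ymax=0.259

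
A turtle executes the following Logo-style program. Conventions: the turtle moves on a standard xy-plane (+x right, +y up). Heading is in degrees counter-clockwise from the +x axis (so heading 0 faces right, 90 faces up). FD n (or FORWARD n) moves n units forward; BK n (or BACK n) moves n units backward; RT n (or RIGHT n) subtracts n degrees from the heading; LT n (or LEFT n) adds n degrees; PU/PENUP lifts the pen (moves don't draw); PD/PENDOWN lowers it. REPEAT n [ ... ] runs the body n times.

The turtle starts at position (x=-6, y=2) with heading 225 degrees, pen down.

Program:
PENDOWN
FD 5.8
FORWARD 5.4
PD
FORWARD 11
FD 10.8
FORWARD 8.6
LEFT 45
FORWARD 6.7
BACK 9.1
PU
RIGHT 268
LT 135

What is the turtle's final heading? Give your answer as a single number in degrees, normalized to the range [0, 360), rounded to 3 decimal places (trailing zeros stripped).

Answer: 137

Derivation:
Executing turtle program step by step:
Start: pos=(-6,2), heading=225, pen down
PD: pen down
FD 5.8: (-6,2) -> (-10.101,-2.101) [heading=225, draw]
FD 5.4: (-10.101,-2.101) -> (-13.92,-5.92) [heading=225, draw]
PD: pen down
FD 11: (-13.92,-5.92) -> (-21.698,-13.698) [heading=225, draw]
FD 10.8: (-21.698,-13.698) -> (-29.335,-21.335) [heading=225, draw]
FD 8.6: (-29.335,-21.335) -> (-35.416,-27.416) [heading=225, draw]
LT 45: heading 225 -> 270
FD 6.7: (-35.416,-27.416) -> (-35.416,-34.116) [heading=270, draw]
BK 9.1: (-35.416,-34.116) -> (-35.416,-25.016) [heading=270, draw]
PU: pen up
RT 268: heading 270 -> 2
LT 135: heading 2 -> 137
Final: pos=(-35.416,-25.016), heading=137, 7 segment(s) drawn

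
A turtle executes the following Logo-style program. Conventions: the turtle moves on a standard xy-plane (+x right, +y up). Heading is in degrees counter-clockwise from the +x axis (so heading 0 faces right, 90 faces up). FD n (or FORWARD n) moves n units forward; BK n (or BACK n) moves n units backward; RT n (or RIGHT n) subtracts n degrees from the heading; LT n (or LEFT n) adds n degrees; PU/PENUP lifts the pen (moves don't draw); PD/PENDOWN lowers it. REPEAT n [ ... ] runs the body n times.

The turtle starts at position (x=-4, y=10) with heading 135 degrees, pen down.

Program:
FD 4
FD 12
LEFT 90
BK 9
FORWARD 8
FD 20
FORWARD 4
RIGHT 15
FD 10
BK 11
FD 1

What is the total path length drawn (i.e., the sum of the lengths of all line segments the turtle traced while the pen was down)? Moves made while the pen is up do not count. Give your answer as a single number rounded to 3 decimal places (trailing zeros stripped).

Answer: 79

Derivation:
Executing turtle program step by step:
Start: pos=(-4,10), heading=135, pen down
FD 4: (-4,10) -> (-6.828,12.828) [heading=135, draw]
FD 12: (-6.828,12.828) -> (-15.314,21.314) [heading=135, draw]
LT 90: heading 135 -> 225
BK 9: (-15.314,21.314) -> (-8.95,27.678) [heading=225, draw]
FD 8: (-8.95,27.678) -> (-14.607,22.021) [heading=225, draw]
FD 20: (-14.607,22.021) -> (-28.749,7.879) [heading=225, draw]
FD 4: (-28.749,7.879) -> (-31.577,5.05) [heading=225, draw]
RT 15: heading 225 -> 210
FD 10: (-31.577,5.05) -> (-40.237,0.05) [heading=210, draw]
BK 11: (-40.237,0.05) -> (-30.711,5.55) [heading=210, draw]
FD 1: (-30.711,5.55) -> (-31.577,5.05) [heading=210, draw]
Final: pos=(-31.577,5.05), heading=210, 9 segment(s) drawn

Segment lengths:
  seg 1: (-4,10) -> (-6.828,12.828), length = 4
  seg 2: (-6.828,12.828) -> (-15.314,21.314), length = 12
  seg 3: (-15.314,21.314) -> (-8.95,27.678), length = 9
  seg 4: (-8.95,27.678) -> (-14.607,22.021), length = 8
  seg 5: (-14.607,22.021) -> (-28.749,7.879), length = 20
  seg 6: (-28.749,7.879) -> (-31.577,5.05), length = 4
  seg 7: (-31.577,5.05) -> (-40.237,0.05), length = 10
  seg 8: (-40.237,0.05) -> (-30.711,5.55), length = 11
  seg 9: (-30.711,5.55) -> (-31.577,5.05), length = 1
Total = 79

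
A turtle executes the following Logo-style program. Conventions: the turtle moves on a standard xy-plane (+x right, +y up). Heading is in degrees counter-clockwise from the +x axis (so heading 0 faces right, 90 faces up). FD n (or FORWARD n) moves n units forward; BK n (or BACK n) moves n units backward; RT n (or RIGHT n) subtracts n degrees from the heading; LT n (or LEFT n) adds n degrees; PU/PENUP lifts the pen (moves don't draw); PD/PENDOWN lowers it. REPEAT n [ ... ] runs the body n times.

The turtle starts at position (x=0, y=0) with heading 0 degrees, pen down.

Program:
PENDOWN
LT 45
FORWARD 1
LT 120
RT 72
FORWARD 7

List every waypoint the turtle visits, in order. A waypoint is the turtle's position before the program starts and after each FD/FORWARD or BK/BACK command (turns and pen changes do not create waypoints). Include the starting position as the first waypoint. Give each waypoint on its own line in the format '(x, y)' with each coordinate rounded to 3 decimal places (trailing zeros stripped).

Answer: (0, 0)
(0.707, 0.707)
(0.341, 7.698)

Derivation:
Executing turtle program step by step:
Start: pos=(0,0), heading=0, pen down
PD: pen down
LT 45: heading 0 -> 45
FD 1: (0,0) -> (0.707,0.707) [heading=45, draw]
LT 120: heading 45 -> 165
RT 72: heading 165 -> 93
FD 7: (0.707,0.707) -> (0.341,7.698) [heading=93, draw]
Final: pos=(0.341,7.698), heading=93, 2 segment(s) drawn
Waypoints (3 total):
(0, 0)
(0.707, 0.707)
(0.341, 7.698)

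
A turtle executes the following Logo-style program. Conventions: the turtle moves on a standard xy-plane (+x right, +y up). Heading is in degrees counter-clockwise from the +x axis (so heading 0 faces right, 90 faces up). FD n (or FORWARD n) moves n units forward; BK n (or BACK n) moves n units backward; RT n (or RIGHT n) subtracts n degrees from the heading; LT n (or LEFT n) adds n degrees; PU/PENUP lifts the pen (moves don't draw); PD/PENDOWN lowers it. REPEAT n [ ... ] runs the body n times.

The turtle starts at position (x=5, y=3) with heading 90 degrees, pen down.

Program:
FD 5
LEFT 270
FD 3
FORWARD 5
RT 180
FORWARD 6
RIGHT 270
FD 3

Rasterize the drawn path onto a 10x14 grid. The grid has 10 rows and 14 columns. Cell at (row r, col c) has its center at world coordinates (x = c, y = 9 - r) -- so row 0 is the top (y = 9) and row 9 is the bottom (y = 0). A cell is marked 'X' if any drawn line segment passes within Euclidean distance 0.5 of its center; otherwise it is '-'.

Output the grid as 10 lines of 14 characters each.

Answer: --------------
-----XXXXXXXXX
-----X-X------
-----X-X------
-----X-X------
-----X--------
-----X--------
--------------
--------------
--------------

Derivation:
Segment 0: (5,3) -> (5,8)
Segment 1: (5,8) -> (8,8)
Segment 2: (8,8) -> (13,8)
Segment 3: (13,8) -> (7,8)
Segment 4: (7,8) -> (7,5)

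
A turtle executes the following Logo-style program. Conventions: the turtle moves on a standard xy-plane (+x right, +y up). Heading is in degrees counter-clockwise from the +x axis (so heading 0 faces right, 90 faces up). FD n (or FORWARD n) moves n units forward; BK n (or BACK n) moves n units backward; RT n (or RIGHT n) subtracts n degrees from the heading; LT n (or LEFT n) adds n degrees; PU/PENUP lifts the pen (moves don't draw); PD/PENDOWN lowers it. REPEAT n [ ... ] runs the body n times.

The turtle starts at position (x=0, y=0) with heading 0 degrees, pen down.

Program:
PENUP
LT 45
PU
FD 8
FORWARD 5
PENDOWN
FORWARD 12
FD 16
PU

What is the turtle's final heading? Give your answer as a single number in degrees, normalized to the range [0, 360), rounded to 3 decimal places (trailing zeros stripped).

Answer: 45

Derivation:
Executing turtle program step by step:
Start: pos=(0,0), heading=0, pen down
PU: pen up
LT 45: heading 0 -> 45
PU: pen up
FD 8: (0,0) -> (5.657,5.657) [heading=45, move]
FD 5: (5.657,5.657) -> (9.192,9.192) [heading=45, move]
PD: pen down
FD 12: (9.192,9.192) -> (17.678,17.678) [heading=45, draw]
FD 16: (17.678,17.678) -> (28.991,28.991) [heading=45, draw]
PU: pen up
Final: pos=(28.991,28.991), heading=45, 2 segment(s) drawn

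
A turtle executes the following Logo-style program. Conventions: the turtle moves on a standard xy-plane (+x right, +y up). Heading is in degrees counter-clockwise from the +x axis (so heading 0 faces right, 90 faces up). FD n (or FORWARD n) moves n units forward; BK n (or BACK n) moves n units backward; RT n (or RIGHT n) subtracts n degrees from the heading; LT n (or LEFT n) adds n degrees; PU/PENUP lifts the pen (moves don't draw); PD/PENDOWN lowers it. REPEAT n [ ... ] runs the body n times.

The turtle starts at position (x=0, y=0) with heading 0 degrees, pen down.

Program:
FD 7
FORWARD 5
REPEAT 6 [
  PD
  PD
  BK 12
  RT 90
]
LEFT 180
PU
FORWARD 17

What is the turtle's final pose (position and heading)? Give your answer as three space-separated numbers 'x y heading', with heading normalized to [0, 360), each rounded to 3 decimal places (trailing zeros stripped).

Executing turtle program step by step:
Start: pos=(0,0), heading=0, pen down
FD 7: (0,0) -> (7,0) [heading=0, draw]
FD 5: (7,0) -> (12,0) [heading=0, draw]
REPEAT 6 [
  -- iteration 1/6 --
  PD: pen down
  PD: pen down
  BK 12: (12,0) -> (0,0) [heading=0, draw]
  RT 90: heading 0 -> 270
  -- iteration 2/6 --
  PD: pen down
  PD: pen down
  BK 12: (0,0) -> (0,12) [heading=270, draw]
  RT 90: heading 270 -> 180
  -- iteration 3/6 --
  PD: pen down
  PD: pen down
  BK 12: (0,12) -> (12,12) [heading=180, draw]
  RT 90: heading 180 -> 90
  -- iteration 4/6 --
  PD: pen down
  PD: pen down
  BK 12: (12,12) -> (12,0) [heading=90, draw]
  RT 90: heading 90 -> 0
  -- iteration 5/6 --
  PD: pen down
  PD: pen down
  BK 12: (12,0) -> (0,0) [heading=0, draw]
  RT 90: heading 0 -> 270
  -- iteration 6/6 --
  PD: pen down
  PD: pen down
  BK 12: (0,0) -> (0,12) [heading=270, draw]
  RT 90: heading 270 -> 180
]
LT 180: heading 180 -> 0
PU: pen up
FD 17: (0,12) -> (17,12) [heading=0, move]
Final: pos=(17,12), heading=0, 8 segment(s) drawn

Answer: 17 12 0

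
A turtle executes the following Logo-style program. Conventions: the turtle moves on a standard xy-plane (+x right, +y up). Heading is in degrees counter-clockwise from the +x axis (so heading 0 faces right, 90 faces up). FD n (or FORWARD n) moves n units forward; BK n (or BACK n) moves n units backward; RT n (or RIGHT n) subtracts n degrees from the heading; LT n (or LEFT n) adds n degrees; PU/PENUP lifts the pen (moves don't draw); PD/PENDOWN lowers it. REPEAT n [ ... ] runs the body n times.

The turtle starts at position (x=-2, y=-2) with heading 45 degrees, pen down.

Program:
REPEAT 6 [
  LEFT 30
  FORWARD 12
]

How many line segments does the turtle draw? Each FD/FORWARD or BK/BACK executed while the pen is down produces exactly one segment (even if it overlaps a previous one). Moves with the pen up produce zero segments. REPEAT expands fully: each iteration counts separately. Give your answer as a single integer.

Executing turtle program step by step:
Start: pos=(-2,-2), heading=45, pen down
REPEAT 6 [
  -- iteration 1/6 --
  LT 30: heading 45 -> 75
  FD 12: (-2,-2) -> (1.106,9.591) [heading=75, draw]
  -- iteration 2/6 --
  LT 30: heading 75 -> 105
  FD 12: (1.106,9.591) -> (-2,21.182) [heading=105, draw]
  -- iteration 3/6 --
  LT 30: heading 105 -> 135
  FD 12: (-2,21.182) -> (-10.485,29.668) [heading=135, draw]
  -- iteration 4/6 --
  LT 30: heading 135 -> 165
  FD 12: (-10.485,29.668) -> (-22.076,32.773) [heading=165, draw]
  -- iteration 5/6 --
  LT 30: heading 165 -> 195
  FD 12: (-22.076,32.773) -> (-33.668,29.668) [heading=195, draw]
  -- iteration 6/6 --
  LT 30: heading 195 -> 225
  FD 12: (-33.668,29.668) -> (-42.153,21.182) [heading=225, draw]
]
Final: pos=(-42.153,21.182), heading=225, 6 segment(s) drawn
Segments drawn: 6

Answer: 6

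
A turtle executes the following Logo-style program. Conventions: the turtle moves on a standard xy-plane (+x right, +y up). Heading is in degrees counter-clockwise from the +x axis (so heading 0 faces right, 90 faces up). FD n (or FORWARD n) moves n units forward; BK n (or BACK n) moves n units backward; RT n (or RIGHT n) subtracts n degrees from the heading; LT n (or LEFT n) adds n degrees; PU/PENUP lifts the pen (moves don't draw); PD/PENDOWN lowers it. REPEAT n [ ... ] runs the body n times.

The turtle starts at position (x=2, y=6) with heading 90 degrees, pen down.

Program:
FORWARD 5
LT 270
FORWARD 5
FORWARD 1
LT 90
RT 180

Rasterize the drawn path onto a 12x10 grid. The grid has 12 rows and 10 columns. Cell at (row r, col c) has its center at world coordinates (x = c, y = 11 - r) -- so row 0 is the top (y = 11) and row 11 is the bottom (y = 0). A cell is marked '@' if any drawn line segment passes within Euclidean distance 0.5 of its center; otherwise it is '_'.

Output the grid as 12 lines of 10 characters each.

Segment 0: (2,6) -> (2,11)
Segment 1: (2,11) -> (7,11)
Segment 2: (7,11) -> (8,11)

Answer: __@@@@@@@_
__@_______
__@_______
__@_______
__@_______
__@_______
__________
__________
__________
__________
__________
__________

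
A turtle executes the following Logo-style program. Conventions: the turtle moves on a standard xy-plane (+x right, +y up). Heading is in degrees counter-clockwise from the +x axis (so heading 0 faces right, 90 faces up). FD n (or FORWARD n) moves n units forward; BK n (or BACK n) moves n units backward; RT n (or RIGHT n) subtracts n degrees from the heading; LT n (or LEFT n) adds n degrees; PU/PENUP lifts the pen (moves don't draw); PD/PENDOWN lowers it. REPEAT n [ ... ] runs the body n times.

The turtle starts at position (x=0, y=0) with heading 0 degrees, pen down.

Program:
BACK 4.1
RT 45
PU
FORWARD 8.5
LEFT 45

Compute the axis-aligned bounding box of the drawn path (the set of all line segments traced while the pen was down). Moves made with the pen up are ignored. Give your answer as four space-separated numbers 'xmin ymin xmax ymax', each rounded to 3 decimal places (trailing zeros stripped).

Executing turtle program step by step:
Start: pos=(0,0), heading=0, pen down
BK 4.1: (0,0) -> (-4.1,0) [heading=0, draw]
RT 45: heading 0 -> 315
PU: pen up
FD 8.5: (-4.1,0) -> (1.91,-6.01) [heading=315, move]
LT 45: heading 315 -> 0
Final: pos=(1.91,-6.01), heading=0, 1 segment(s) drawn

Segment endpoints: x in {-4.1, 0}, y in {0}
xmin=-4.1, ymin=0, xmax=0, ymax=0

Answer: -4.1 0 0 0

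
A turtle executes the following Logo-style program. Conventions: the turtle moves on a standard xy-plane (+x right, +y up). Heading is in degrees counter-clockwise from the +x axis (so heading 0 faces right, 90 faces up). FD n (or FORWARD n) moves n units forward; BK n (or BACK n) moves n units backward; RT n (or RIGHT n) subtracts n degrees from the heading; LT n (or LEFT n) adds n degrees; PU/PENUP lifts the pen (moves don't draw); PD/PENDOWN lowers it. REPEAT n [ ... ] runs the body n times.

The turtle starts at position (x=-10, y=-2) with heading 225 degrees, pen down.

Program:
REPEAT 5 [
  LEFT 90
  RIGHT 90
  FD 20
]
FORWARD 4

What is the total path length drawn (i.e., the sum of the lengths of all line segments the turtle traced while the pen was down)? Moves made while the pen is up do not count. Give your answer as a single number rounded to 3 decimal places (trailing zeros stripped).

Executing turtle program step by step:
Start: pos=(-10,-2), heading=225, pen down
REPEAT 5 [
  -- iteration 1/5 --
  LT 90: heading 225 -> 315
  RT 90: heading 315 -> 225
  FD 20: (-10,-2) -> (-24.142,-16.142) [heading=225, draw]
  -- iteration 2/5 --
  LT 90: heading 225 -> 315
  RT 90: heading 315 -> 225
  FD 20: (-24.142,-16.142) -> (-38.284,-30.284) [heading=225, draw]
  -- iteration 3/5 --
  LT 90: heading 225 -> 315
  RT 90: heading 315 -> 225
  FD 20: (-38.284,-30.284) -> (-52.426,-44.426) [heading=225, draw]
  -- iteration 4/5 --
  LT 90: heading 225 -> 315
  RT 90: heading 315 -> 225
  FD 20: (-52.426,-44.426) -> (-66.569,-58.569) [heading=225, draw]
  -- iteration 5/5 --
  LT 90: heading 225 -> 315
  RT 90: heading 315 -> 225
  FD 20: (-66.569,-58.569) -> (-80.711,-72.711) [heading=225, draw]
]
FD 4: (-80.711,-72.711) -> (-83.539,-75.539) [heading=225, draw]
Final: pos=(-83.539,-75.539), heading=225, 6 segment(s) drawn

Segment lengths:
  seg 1: (-10,-2) -> (-24.142,-16.142), length = 20
  seg 2: (-24.142,-16.142) -> (-38.284,-30.284), length = 20
  seg 3: (-38.284,-30.284) -> (-52.426,-44.426), length = 20
  seg 4: (-52.426,-44.426) -> (-66.569,-58.569), length = 20
  seg 5: (-66.569,-58.569) -> (-80.711,-72.711), length = 20
  seg 6: (-80.711,-72.711) -> (-83.539,-75.539), length = 4
Total = 104

Answer: 104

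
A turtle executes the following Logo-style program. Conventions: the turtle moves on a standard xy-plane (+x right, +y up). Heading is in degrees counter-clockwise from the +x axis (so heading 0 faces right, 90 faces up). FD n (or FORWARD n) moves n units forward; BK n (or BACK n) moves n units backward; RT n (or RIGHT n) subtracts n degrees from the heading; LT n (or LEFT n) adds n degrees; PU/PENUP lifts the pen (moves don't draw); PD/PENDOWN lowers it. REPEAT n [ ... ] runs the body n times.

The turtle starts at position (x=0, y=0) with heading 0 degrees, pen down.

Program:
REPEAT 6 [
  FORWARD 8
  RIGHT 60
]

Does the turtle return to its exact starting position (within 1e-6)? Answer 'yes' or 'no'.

Answer: yes

Derivation:
Executing turtle program step by step:
Start: pos=(0,0), heading=0, pen down
REPEAT 6 [
  -- iteration 1/6 --
  FD 8: (0,0) -> (8,0) [heading=0, draw]
  RT 60: heading 0 -> 300
  -- iteration 2/6 --
  FD 8: (8,0) -> (12,-6.928) [heading=300, draw]
  RT 60: heading 300 -> 240
  -- iteration 3/6 --
  FD 8: (12,-6.928) -> (8,-13.856) [heading=240, draw]
  RT 60: heading 240 -> 180
  -- iteration 4/6 --
  FD 8: (8,-13.856) -> (0,-13.856) [heading=180, draw]
  RT 60: heading 180 -> 120
  -- iteration 5/6 --
  FD 8: (0,-13.856) -> (-4,-6.928) [heading=120, draw]
  RT 60: heading 120 -> 60
  -- iteration 6/6 --
  FD 8: (-4,-6.928) -> (0,0) [heading=60, draw]
  RT 60: heading 60 -> 0
]
Final: pos=(0,0), heading=0, 6 segment(s) drawn

Start position: (0, 0)
Final position: (0, 0)
Distance = 0; < 1e-6 -> CLOSED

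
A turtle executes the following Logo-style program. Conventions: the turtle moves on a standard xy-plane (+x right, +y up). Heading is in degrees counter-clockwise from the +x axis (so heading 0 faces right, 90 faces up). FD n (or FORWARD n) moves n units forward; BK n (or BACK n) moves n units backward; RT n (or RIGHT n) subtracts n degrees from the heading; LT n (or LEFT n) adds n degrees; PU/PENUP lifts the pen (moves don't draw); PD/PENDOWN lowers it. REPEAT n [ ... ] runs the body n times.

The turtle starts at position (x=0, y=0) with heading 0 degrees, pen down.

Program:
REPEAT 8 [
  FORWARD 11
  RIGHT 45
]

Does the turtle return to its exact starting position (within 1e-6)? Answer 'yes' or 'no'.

Answer: yes

Derivation:
Executing turtle program step by step:
Start: pos=(0,0), heading=0, pen down
REPEAT 8 [
  -- iteration 1/8 --
  FD 11: (0,0) -> (11,0) [heading=0, draw]
  RT 45: heading 0 -> 315
  -- iteration 2/8 --
  FD 11: (11,0) -> (18.778,-7.778) [heading=315, draw]
  RT 45: heading 315 -> 270
  -- iteration 3/8 --
  FD 11: (18.778,-7.778) -> (18.778,-18.778) [heading=270, draw]
  RT 45: heading 270 -> 225
  -- iteration 4/8 --
  FD 11: (18.778,-18.778) -> (11,-26.556) [heading=225, draw]
  RT 45: heading 225 -> 180
  -- iteration 5/8 --
  FD 11: (11,-26.556) -> (0,-26.556) [heading=180, draw]
  RT 45: heading 180 -> 135
  -- iteration 6/8 --
  FD 11: (0,-26.556) -> (-7.778,-18.778) [heading=135, draw]
  RT 45: heading 135 -> 90
  -- iteration 7/8 --
  FD 11: (-7.778,-18.778) -> (-7.778,-7.778) [heading=90, draw]
  RT 45: heading 90 -> 45
  -- iteration 8/8 --
  FD 11: (-7.778,-7.778) -> (0,0) [heading=45, draw]
  RT 45: heading 45 -> 0
]
Final: pos=(0,0), heading=0, 8 segment(s) drawn

Start position: (0, 0)
Final position: (0, 0)
Distance = 0; < 1e-6 -> CLOSED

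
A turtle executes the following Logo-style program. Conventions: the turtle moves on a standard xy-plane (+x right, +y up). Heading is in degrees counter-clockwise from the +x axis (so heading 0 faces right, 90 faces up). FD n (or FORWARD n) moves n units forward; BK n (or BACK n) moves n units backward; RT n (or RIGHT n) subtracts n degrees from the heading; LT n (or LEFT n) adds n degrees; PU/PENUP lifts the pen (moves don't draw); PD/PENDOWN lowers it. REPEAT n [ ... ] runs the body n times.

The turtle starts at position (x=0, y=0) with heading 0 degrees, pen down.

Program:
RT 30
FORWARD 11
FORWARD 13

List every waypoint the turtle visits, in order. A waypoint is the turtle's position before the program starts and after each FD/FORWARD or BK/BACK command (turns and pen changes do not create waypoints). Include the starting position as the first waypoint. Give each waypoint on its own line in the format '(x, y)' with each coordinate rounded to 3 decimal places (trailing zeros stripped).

Executing turtle program step by step:
Start: pos=(0,0), heading=0, pen down
RT 30: heading 0 -> 330
FD 11: (0,0) -> (9.526,-5.5) [heading=330, draw]
FD 13: (9.526,-5.5) -> (20.785,-12) [heading=330, draw]
Final: pos=(20.785,-12), heading=330, 2 segment(s) drawn
Waypoints (3 total):
(0, 0)
(9.526, -5.5)
(20.785, -12)

Answer: (0, 0)
(9.526, -5.5)
(20.785, -12)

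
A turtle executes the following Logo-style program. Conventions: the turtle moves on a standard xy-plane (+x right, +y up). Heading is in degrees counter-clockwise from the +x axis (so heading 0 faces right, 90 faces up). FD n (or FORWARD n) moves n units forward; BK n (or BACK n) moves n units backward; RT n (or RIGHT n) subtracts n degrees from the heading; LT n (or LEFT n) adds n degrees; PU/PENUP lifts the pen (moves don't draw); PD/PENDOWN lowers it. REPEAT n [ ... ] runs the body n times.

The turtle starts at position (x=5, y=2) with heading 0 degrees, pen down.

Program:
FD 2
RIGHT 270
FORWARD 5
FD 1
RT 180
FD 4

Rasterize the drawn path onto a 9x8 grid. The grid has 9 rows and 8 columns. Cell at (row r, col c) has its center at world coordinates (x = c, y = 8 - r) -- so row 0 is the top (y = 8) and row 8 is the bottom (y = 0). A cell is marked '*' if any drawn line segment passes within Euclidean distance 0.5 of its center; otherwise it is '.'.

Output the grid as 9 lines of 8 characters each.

Answer: .......*
.......*
.......*
.......*
.......*
.......*
.....***
........
........

Derivation:
Segment 0: (5,2) -> (7,2)
Segment 1: (7,2) -> (7,7)
Segment 2: (7,7) -> (7,8)
Segment 3: (7,8) -> (7,4)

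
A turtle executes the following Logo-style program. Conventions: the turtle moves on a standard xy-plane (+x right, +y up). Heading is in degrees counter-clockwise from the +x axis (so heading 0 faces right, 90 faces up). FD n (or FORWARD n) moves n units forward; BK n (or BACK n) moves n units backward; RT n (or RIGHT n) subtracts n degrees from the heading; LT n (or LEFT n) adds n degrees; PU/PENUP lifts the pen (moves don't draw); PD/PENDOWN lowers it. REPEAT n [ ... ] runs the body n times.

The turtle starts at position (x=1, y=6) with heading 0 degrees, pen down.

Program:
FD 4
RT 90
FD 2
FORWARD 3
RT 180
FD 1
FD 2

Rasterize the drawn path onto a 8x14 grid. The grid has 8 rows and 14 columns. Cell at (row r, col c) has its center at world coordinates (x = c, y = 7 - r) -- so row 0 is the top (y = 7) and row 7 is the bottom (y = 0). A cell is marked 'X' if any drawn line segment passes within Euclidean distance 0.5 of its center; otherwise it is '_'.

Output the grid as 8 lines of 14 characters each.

Segment 0: (1,6) -> (5,6)
Segment 1: (5,6) -> (5,4)
Segment 2: (5,4) -> (5,1)
Segment 3: (5,1) -> (5,2)
Segment 4: (5,2) -> (5,4)

Answer: ______________
_XXXXX________
_____X________
_____X________
_____X________
_____X________
_____X________
______________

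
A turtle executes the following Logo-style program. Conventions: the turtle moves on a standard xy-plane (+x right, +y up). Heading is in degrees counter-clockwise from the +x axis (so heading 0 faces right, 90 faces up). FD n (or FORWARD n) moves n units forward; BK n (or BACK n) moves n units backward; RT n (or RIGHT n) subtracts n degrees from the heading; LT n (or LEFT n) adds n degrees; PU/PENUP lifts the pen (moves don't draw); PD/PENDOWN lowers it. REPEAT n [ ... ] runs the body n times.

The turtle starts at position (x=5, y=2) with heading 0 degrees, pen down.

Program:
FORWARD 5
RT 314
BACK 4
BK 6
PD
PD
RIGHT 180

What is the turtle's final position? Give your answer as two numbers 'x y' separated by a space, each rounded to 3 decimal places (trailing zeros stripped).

Executing turtle program step by step:
Start: pos=(5,2), heading=0, pen down
FD 5: (5,2) -> (10,2) [heading=0, draw]
RT 314: heading 0 -> 46
BK 4: (10,2) -> (7.221,-0.877) [heading=46, draw]
BK 6: (7.221,-0.877) -> (3.053,-5.193) [heading=46, draw]
PD: pen down
PD: pen down
RT 180: heading 46 -> 226
Final: pos=(3.053,-5.193), heading=226, 3 segment(s) drawn

Answer: 3.053 -5.193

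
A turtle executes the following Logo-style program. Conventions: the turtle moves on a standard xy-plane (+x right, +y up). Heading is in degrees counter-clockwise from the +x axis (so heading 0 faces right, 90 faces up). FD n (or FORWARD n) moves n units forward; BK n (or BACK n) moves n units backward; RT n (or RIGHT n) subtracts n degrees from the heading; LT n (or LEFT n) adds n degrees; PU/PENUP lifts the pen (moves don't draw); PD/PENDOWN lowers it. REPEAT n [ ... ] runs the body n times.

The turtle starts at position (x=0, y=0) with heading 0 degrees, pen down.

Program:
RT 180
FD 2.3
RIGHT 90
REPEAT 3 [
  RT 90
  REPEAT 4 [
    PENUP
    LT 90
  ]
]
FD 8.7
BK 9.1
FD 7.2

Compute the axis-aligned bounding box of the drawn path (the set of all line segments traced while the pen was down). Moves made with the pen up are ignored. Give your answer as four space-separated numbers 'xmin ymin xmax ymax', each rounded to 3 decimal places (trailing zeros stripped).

Executing turtle program step by step:
Start: pos=(0,0), heading=0, pen down
RT 180: heading 0 -> 180
FD 2.3: (0,0) -> (-2.3,0) [heading=180, draw]
RT 90: heading 180 -> 90
REPEAT 3 [
  -- iteration 1/3 --
  RT 90: heading 90 -> 0
  REPEAT 4 [
    -- iteration 1/4 --
    PU: pen up
    LT 90: heading 0 -> 90
    -- iteration 2/4 --
    PU: pen up
    LT 90: heading 90 -> 180
    -- iteration 3/4 --
    PU: pen up
    LT 90: heading 180 -> 270
    -- iteration 4/4 --
    PU: pen up
    LT 90: heading 270 -> 0
  ]
  -- iteration 2/3 --
  RT 90: heading 0 -> 270
  REPEAT 4 [
    -- iteration 1/4 --
    PU: pen up
    LT 90: heading 270 -> 0
    -- iteration 2/4 --
    PU: pen up
    LT 90: heading 0 -> 90
    -- iteration 3/4 --
    PU: pen up
    LT 90: heading 90 -> 180
    -- iteration 4/4 --
    PU: pen up
    LT 90: heading 180 -> 270
  ]
  -- iteration 3/3 --
  RT 90: heading 270 -> 180
  REPEAT 4 [
    -- iteration 1/4 --
    PU: pen up
    LT 90: heading 180 -> 270
    -- iteration 2/4 --
    PU: pen up
    LT 90: heading 270 -> 0
    -- iteration 3/4 --
    PU: pen up
    LT 90: heading 0 -> 90
    -- iteration 4/4 --
    PU: pen up
    LT 90: heading 90 -> 180
  ]
]
FD 8.7: (-2.3,0) -> (-11,0) [heading=180, move]
BK 9.1: (-11,0) -> (-1.9,0) [heading=180, move]
FD 7.2: (-1.9,0) -> (-9.1,0) [heading=180, move]
Final: pos=(-9.1,0), heading=180, 1 segment(s) drawn

Segment endpoints: x in {-2.3, 0}, y in {0, 0}
xmin=-2.3, ymin=0, xmax=0, ymax=0

Answer: -2.3 0 0 0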